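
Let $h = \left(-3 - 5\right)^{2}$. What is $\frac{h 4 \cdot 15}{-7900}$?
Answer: $- \frac{192}{395} \approx -0.48608$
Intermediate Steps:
$h = 64$ ($h = \left(-8\right)^{2} = 64$)
$\frac{h 4 \cdot 15}{-7900} = \frac{64 \cdot 4 \cdot 15}{-7900} = 256 \cdot 15 \left(- \frac{1}{7900}\right) = 3840 \left(- \frac{1}{7900}\right) = - \frac{192}{395}$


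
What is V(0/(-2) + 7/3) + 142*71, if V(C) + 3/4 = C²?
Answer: 363121/36 ≈ 10087.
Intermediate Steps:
V(C) = -¾ + C²
V(0/(-2) + 7/3) + 142*71 = (-¾ + (0/(-2) + 7/3)²) + 142*71 = (-¾ + (0*(-½) + 7*(⅓))²) + 10082 = (-¾ + (0 + 7/3)²) + 10082 = (-¾ + (7/3)²) + 10082 = (-¾ + 49/9) + 10082 = 169/36 + 10082 = 363121/36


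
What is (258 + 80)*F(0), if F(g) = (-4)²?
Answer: 5408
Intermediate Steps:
F(g) = 16
(258 + 80)*F(0) = (258 + 80)*16 = 338*16 = 5408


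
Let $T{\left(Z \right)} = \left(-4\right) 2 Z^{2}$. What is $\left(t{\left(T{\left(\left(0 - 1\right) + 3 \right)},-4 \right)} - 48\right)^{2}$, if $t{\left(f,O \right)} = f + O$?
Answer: $7056$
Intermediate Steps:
$T{\left(Z \right)} = - 8 Z^{2}$
$t{\left(f,O \right)} = O + f$
$\left(t{\left(T{\left(\left(0 - 1\right) + 3 \right)},-4 \right)} - 48\right)^{2} = \left(\left(-4 - 8 \left(\left(0 - 1\right) + 3\right)^{2}\right) - 48\right)^{2} = \left(\left(-4 - 8 \left(-1 + 3\right)^{2}\right) - 48\right)^{2} = \left(\left(-4 - 8 \cdot 2^{2}\right) - 48\right)^{2} = \left(\left(-4 - 32\right) - 48\right)^{2} = \left(-36 - 48\right)^{2} = \left(-84\right)^{2} = 7056$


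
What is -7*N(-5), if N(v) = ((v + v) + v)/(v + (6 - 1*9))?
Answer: -105/8 ≈ -13.125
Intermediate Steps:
N(v) = 3*v/(-3 + v) (N(v) = (2*v + v)/(v + (6 - 9)) = (3*v)/(v - 3) = (3*v)/(-3 + v) = 3*v/(-3 + v))
-7*N(-5) = -21*(-5)/(-3 - 5) = -21*(-5)/(-8) = -21*(-5)*(-1)/8 = -7*15/8 = -105/8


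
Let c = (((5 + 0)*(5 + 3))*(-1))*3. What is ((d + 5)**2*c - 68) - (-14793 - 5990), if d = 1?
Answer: 16395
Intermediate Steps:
c = -120 (c = ((5*8)*(-1))*3 = (40*(-1))*3 = -40*3 = -120)
((d + 5)**2*c - 68) - (-14793 - 5990) = ((1 + 5)**2*(-120) - 68) - (-14793 - 5990) = (6**2*(-120) - 68) - 1*(-20783) = (36*(-120) - 68) + 20783 = (-4320 - 68) + 20783 = -4388 + 20783 = 16395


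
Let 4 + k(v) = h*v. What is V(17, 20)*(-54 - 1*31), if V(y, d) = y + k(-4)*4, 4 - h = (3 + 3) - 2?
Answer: -85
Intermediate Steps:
h = 0 (h = 4 - ((3 + 3) - 2) = 4 - (6 - 2) = 4 - 1*4 = 4 - 4 = 0)
k(v) = -4 (k(v) = -4 + 0*v = -4 + 0 = -4)
V(y, d) = -16 + y (V(y, d) = y - 4*4 = y - 16 = -16 + y)
V(17, 20)*(-54 - 1*31) = (-16 + 17)*(-54 - 1*31) = 1*(-54 - 31) = 1*(-85) = -85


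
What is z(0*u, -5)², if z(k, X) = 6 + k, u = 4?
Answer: 36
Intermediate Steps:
z(0*u, -5)² = (6 + 0*4)² = (6 + 0)² = 6² = 36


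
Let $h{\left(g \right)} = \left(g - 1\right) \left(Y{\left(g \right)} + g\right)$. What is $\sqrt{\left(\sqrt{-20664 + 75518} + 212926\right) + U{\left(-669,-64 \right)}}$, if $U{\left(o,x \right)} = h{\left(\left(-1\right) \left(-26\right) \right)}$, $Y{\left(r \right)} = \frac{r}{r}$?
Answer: $\sqrt{213601 + \sqrt{54854}} \approx 462.42$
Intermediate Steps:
$Y{\left(r \right)} = 1$
$h{\left(g \right)} = \left(1 + g\right) \left(-1 + g\right)$ ($h{\left(g \right)} = \left(g - 1\right) \left(1 + g\right) = \left(-1 + g\right) \left(1 + g\right) = \left(1 + g\right) \left(-1 + g\right)$)
$U{\left(o,x \right)} = 675$ ($U{\left(o,x \right)} = -1 + \left(\left(-1\right) \left(-26\right)\right)^{2} = -1 + 26^{2} = -1 + 676 = 675$)
$\sqrt{\left(\sqrt{-20664 + 75518} + 212926\right) + U{\left(-669,-64 \right)}} = \sqrt{\left(\sqrt{-20664 + 75518} + 212926\right) + 675} = \sqrt{\left(\sqrt{54854} + 212926\right) + 675} = \sqrt{\left(212926 + \sqrt{54854}\right) + 675} = \sqrt{213601 + \sqrt{54854}}$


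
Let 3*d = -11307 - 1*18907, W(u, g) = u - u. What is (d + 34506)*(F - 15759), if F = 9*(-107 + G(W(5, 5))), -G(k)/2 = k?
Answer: -408596496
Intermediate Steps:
W(u, g) = 0
G(k) = -2*k
F = -963 (F = 9*(-107 - 2*0) = 9*(-107 + 0) = 9*(-107) = -963)
d = -30214/3 (d = (-11307 - 1*18907)/3 = (-11307 - 18907)/3 = (⅓)*(-30214) = -30214/3 ≈ -10071.)
(d + 34506)*(F - 15759) = (-30214/3 + 34506)*(-963 - 15759) = (73304/3)*(-16722) = -408596496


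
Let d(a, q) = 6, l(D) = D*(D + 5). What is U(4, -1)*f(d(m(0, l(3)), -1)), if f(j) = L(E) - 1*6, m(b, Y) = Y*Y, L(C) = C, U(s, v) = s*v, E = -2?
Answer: 32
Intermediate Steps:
l(D) = D*(5 + D)
m(b, Y) = Y²
f(j) = -8 (f(j) = -2 - 1*6 = -2 - 6 = -8)
U(4, -1)*f(d(m(0, l(3)), -1)) = (4*(-1))*(-8) = -4*(-8) = 32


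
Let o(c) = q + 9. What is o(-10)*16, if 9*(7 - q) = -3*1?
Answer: 784/3 ≈ 261.33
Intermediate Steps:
q = 22/3 (q = 7 - (-1)/3 = 7 - 1/9*(-3) = 7 + 1/3 = 22/3 ≈ 7.3333)
o(c) = 49/3 (o(c) = 22/3 + 9 = 49/3)
o(-10)*16 = (49/3)*16 = 784/3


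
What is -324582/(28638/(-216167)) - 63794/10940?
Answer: 63965952264149/26108310 ≈ 2.4500e+6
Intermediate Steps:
-324582/(28638/(-216167)) - 63794/10940 = -324582/(28638*(-1/216167)) - 63794*1/10940 = -324582/(-28638/216167) - 31897/5470 = -324582*(-216167/28638) - 31897/5470 = 11693986199/4773 - 31897/5470 = 63965952264149/26108310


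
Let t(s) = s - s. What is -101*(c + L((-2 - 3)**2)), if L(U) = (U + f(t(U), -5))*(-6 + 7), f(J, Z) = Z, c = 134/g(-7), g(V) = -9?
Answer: -4646/9 ≈ -516.22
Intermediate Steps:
c = -134/9 (c = 134/(-9) = 134*(-1/9) = -134/9 ≈ -14.889)
t(s) = 0
L(U) = -5 + U (L(U) = (U - 5)*(-6 + 7) = (-5 + U)*1 = -5 + U)
-101*(c + L((-2 - 3)**2)) = -101*(-134/9 + (-5 + (-2 - 3)**2)) = -101*(-134/9 + (-5 + (-5)**2)) = -101*(-134/9 + (-5 + 25)) = -101*(-134/9 + 20) = -101*46/9 = -4646/9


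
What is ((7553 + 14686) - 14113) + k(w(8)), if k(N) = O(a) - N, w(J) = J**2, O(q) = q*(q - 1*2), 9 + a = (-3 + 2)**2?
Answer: 8142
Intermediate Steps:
a = -8 (a = -9 + (-3 + 2)**2 = -9 + (-1)**2 = -9 + 1 = -8)
O(q) = q*(-2 + q) (O(q) = q*(q - 2) = q*(-2 + q))
k(N) = 80 - N (k(N) = -8*(-2 - 8) - N = -8*(-10) - N = 80 - N)
((7553 + 14686) - 14113) + k(w(8)) = ((7553 + 14686) - 14113) + (80 - 1*8**2) = (22239 - 14113) + (80 - 1*64) = 8126 + (80 - 64) = 8126 + 16 = 8142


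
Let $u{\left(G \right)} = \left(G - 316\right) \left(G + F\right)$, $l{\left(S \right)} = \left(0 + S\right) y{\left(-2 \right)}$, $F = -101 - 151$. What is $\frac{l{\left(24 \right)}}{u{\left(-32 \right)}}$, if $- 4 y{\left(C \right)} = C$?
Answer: $\frac{1}{8236} \approx 0.00012142$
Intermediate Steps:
$F = -252$ ($F = -101 - 151 = -252$)
$y{\left(C \right)} = - \frac{C}{4}$
$l{\left(S \right)} = \frac{S}{2}$ ($l{\left(S \right)} = \left(0 + S\right) \left(\left(- \frac{1}{4}\right) \left(-2\right)\right) = S \frac{1}{2} = \frac{S}{2}$)
$u{\left(G \right)} = \left(-316 + G\right) \left(-252 + G\right)$ ($u{\left(G \right)} = \left(G - 316\right) \left(G - 252\right) = \left(-316 + G\right) \left(-252 + G\right)$)
$\frac{l{\left(24 \right)}}{u{\left(-32 \right)}} = \frac{\frac{1}{2} \cdot 24}{79632 + \left(-32\right)^{2} - -18176} = \frac{12}{79632 + 1024 + 18176} = \frac{12}{98832} = 12 \cdot \frac{1}{98832} = \frac{1}{8236}$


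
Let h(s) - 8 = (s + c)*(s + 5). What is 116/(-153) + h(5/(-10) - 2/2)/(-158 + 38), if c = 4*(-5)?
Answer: -4841/24480 ≈ -0.19775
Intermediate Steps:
c = -20
h(s) = 8 + (-20 + s)*(5 + s) (h(s) = 8 + (s - 20)*(s + 5) = 8 + (-20 + s)*(5 + s))
116/(-153) + h(5/(-10) - 2/2)/(-158 + 38) = 116/(-153) + (-92 + (5/(-10) - 2/2)**2 - 15*(5/(-10) - 2/2))/(-158 + 38) = 116*(-1/153) + (-92 + (5*(-1/10) - 2*1/2)**2 - 15*(5*(-1/10) - 2*1/2))/(-120) = -116/153 + (-92 + (-1/2 - 1)**2 - 15*(-1/2 - 1))*(-1/120) = -116/153 + (-92 + (-3/2)**2 - 15*(-3/2))*(-1/120) = -116/153 + (-92 + 9/4 + 45/2)*(-1/120) = -116/153 - 269/4*(-1/120) = -116/153 + 269/480 = -4841/24480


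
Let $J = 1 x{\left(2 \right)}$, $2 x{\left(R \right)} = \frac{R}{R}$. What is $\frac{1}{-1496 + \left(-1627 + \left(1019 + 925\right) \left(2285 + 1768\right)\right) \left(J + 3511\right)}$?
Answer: $\frac{2}{55323012323} \approx 3.6151 \cdot 10^{-11}$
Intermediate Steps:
$x{\left(R \right)} = \frac{1}{2}$ ($x{\left(R \right)} = \frac{R \frac{1}{R}}{2} = \frac{1}{2} \cdot 1 = \frac{1}{2}$)
$J = \frac{1}{2}$ ($J = 1 \cdot \frac{1}{2} = \frac{1}{2} \approx 0.5$)
$\frac{1}{-1496 + \left(-1627 + \left(1019 + 925\right) \left(2285 + 1768\right)\right) \left(J + 3511\right)} = \frac{1}{-1496 + \left(-1627 + \left(1019 + 925\right) \left(2285 + 1768\right)\right) \left(\frac{1}{2} + 3511\right)} = \frac{1}{-1496 + \left(-1627 + 1944 \cdot 4053\right) \frac{7023}{2}} = \frac{1}{-1496 + \left(-1627 + 7879032\right) \frac{7023}{2}} = \frac{1}{-1496 + 7877405 \cdot \frac{7023}{2}} = \frac{1}{-1496 + \frac{55323015315}{2}} = \frac{1}{\frac{55323012323}{2}} = \frac{2}{55323012323}$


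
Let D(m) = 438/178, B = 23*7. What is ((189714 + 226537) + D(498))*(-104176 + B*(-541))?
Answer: -7086154474566/89 ≈ -7.9620e+10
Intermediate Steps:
B = 161
D(m) = 219/89 (D(m) = 438*(1/178) = 219/89)
((189714 + 226537) + D(498))*(-104176 + B*(-541)) = ((189714 + 226537) + 219/89)*(-104176 + 161*(-541)) = (416251 + 219/89)*(-104176 - 87101) = (37046558/89)*(-191277) = -7086154474566/89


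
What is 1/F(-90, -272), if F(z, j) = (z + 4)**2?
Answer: 1/7396 ≈ 0.00013521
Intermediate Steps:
F(z, j) = (4 + z)**2
1/F(-90, -272) = 1/((4 - 90)**2) = 1/((-86)**2) = 1/7396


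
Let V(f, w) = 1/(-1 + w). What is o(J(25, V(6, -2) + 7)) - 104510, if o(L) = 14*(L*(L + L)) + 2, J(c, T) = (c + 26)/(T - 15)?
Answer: -64662048/625 ≈ -1.0346e+5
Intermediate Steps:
J(c, T) = (26 + c)/(-15 + T)
o(L) = 2 + 28*L² (o(L) = 14*(L*(2*L)) + 2 = 14*(2*L²) + 2 = 28*L² + 2 = 2 + 28*L²)
o(J(25, V(6, -2) + 7)) - 104510 = (2 + 28*((26 + 25)/(-15 + (1/(-1 - 2) + 7)))²) - 104510 = (2 + 28*(51/(-15 + (1/(-3) + 7)))²) - 104510 = (2 + 28*(51/(-15 + (-⅓ + 7)))²) - 104510 = (2 + 28*(51/(-15 + 20/3))²) - 104510 = (2 + 28*(51/(-25/3))²) - 104510 = (2 + 28*(-3/25*51)²) - 104510 = (2 + 28*(-153/25)²) - 104510 = (2 + 28*(23409/625)) - 104510 = (2 + 655452/625) - 104510 = 656702/625 - 104510 = -64662048/625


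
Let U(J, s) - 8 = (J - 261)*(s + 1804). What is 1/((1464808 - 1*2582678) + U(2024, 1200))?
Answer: 1/4178190 ≈ 2.3934e-7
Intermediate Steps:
U(J, s) = 8 + (-261 + J)*(1804 + s) (U(J, s) = 8 + (J - 261)*(s + 1804) = 8 + (-261 + J)*(1804 + s))
1/((1464808 - 1*2582678) + U(2024, 1200)) = 1/((1464808 - 1*2582678) + (-470836 - 261*1200 + 1804*2024 + 2024*1200)) = 1/((1464808 - 2582678) + (-470836 - 313200 + 3651296 + 2428800)) = 1/(-1117870 + 5296060) = 1/4178190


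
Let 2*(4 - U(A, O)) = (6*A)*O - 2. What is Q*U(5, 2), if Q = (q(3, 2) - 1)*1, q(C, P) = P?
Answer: -25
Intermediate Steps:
U(A, O) = 5 - 3*A*O (U(A, O) = 4 - ((6*A)*O - 2)/2 = 4 - (6*A*O - 2)/2 = 4 - (-2 + 6*A*O)/2 = 4 + (1 - 3*A*O) = 5 - 3*A*O)
Q = 1 (Q = (2 - 1)*1 = 1*1 = 1)
Q*U(5, 2) = 1*(5 - 3*5*2) = 1*(5 - 30) = 1*(-25) = -25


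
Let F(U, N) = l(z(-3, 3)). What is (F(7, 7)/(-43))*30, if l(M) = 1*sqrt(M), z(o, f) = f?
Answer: -30*sqrt(3)/43 ≈ -1.2084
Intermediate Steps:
l(M) = sqrt(M)
F(U, N) = sqrt(3)
(F(7, 7)/(-43))*30 = (sqrt(3)/(-43))*30 = -sqrt(3)/43*30 = -30*sqrt(3)/43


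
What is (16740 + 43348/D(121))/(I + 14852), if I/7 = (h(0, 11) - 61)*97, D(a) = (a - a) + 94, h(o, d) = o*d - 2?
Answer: -808454/1312475 ≈ -0.61598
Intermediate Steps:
h(o, d) = -2 + d*o (h(o, d) = d*o - 2 = -2 + d*o)
D(a) = 94 (D(a) = 0 + 94 = 94)
I = -42777 (I = 7*(((-2 + 11*0) - 61)*97) = 7*(((-2 + 0) - 61)*97) = 7*((-2 - 61)*97) = 7*(-63*97) = 7*(-6111) = -42777)
(16740 + 43348/D(121))/(I + 14852) = (16740 + 43348/94)/(-42777 + 14852) = (16740 + 43348*(1/94))/(-27925) = (16740 + 21674/47)*(-1/27925) = (808454/47)*(-1/27925) = -808454/1312475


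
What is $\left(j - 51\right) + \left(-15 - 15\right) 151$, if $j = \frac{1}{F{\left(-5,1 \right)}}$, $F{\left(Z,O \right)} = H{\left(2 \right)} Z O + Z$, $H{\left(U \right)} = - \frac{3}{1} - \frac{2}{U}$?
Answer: $- \frac{68714}{15} \approx -4580.9$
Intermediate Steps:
$H{\left(U \right)} = -3 - \frac{2}{U}$ ($H{\left(U \right)} = \left(-3\right) 1 - \frac{2}{U} = -3 - \frac{2}{U}$)
$F{\left(Z,O \right)} = Z - 4 O Z$ ($F{\left(Z,O \right)} = \left(-3 - \frac{2}{2}\right) Z O + Z = \left(-3 - 1\right) Z O + Z = - 4 Z O + Z = - 4 O Z + Z = Z - 4 O Z$)
$j = \frac{1}{15}$ ($j = \frac{1}{\left(-5\right) \left(1 - 4\right)} = \frac{1}{\left(-5\right) \left(-3\right)} = \frac{1}{15} \approx 0.066667$)
$\left(j - 51\right) + \left(-15 - 15\right) 151 = \left(\frac{1}{15} - 51\right) + \left(-15 - 15\right) 151 = - \frac{764}{15} - 4530 = - \frac{68714}{15}$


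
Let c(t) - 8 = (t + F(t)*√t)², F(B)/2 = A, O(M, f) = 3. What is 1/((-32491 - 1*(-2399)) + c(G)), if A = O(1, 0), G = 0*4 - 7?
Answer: I/(-30287*I + 84*√7) ≈ -3.3016e-5 + 2.4227e-7*I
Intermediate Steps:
G = -7 (G = 0 - 7 = -7)
A = 3
F(B) = 6 (F(B) = 2*3 = 6)
c(t) = 8 + (t + 6*√t)²
1/((-32491 - 1*(-2399)) + c(G)) = 1/((-32491 - 1*(-2399)) + (8 + (-7 + 6*√(-7))²)) = 1/((-32491 + 2399) + (8 + (-7 + 6*(I*√7))²)) = 1/(-30092 + (8 + (-7 + 6*I*√7)²)) = 1/(-30084 + (-7 + 6*I*√7)²)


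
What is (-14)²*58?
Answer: 11368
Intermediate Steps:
(-14)²*58 = 196*58 = 11368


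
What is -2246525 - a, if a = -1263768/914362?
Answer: -1027067914141/457181 ≈ -2.2465e+6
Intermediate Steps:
a = -631884/457181 (a = -1263768*1/914362 = -631884/457181 ≈ -1.3821)
-2246525 - a = -2246525 - 1*(-631884/457181) = -2246525 + 631884/457181 = -1027067914141/457181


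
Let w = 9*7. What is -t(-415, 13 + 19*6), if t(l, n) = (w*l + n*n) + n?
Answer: 9889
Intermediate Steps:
w = 63
t(l, n) = n + n² + 63*l (t(l, n) = (63*l + n*n) + n = (63*l + n²) + n = (n² + 63*l) + n = n + n² + 63*l)
-t(-415, 13 + 19*6) = -((13 + 19*6) + (13 + 19*6)² + 63*(-415)) = -((13 + 114) + (13 + 114)² - 26145) = -(127 + 127² - 26145) = -(127 + 16129 - 26145) = -1*(-9889) = 9889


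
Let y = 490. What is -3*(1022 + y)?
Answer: -4536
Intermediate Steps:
-3*(1022 + y) = -3*(1022 + 490) = -3*1512 = -4536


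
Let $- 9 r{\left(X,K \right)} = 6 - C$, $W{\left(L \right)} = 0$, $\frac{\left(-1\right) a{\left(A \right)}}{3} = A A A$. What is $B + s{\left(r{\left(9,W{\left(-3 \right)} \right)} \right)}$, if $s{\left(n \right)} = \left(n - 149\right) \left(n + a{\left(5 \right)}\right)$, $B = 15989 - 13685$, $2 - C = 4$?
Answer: $\frac{4750291}{81} \approx 58646.0$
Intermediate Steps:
$C = -2$ ($C = 2 - 4 = -2$)
$a{\left(A \right)} = - 3 A^{3}$ ($a{\left(A \right)} = - 3 A A A = - 3 A^{2} A = - 3 A^{3}$)
$B = 2304$ ($B = 15989 - 13685 = 2304$)
$r{\left(X,K \right)} = - \frac{8}{9}$ ($r{\left(X,K \right)} = - \frac{6 - -2}{9} = - \frac{6 + 2}{9} = \left(- \frac{1}{9}\right) 8 = - \frac{8}{9}$)
$s{\left(n \right)} = \left(-375 + n\right) \left(-149 + n\right)$ ($s{\left(n \right)} = \left(n - 149\right) \left(n - 3 \cdot 5^{3}\right) = \left(-149 + n\right) \left(n - 375\right) = \left(-149 + n\right) \left(-375 + n\right) = \left(-375 + n\right) \left(-149 + n\right)$)
$B + s{\left(r{\left(9,W{\left(-3 \right)} \right)} \right)} = 2304 + \left(55875 + \left(- \frac{8}{9}\right)^{2} - - \frac{4192}{9}\right) = 2304 + \left(55875 + \frac{64}{81} + \frac{4192}{9}\right) = 2304 + \frac{4563667}{81} = \frac{4750291}{81}$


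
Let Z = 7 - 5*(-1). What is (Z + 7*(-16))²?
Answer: 10000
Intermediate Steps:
Z = 12 (Z = 7 + 5 = 12)
(Z + 7*(-16))² = (12 + 7*(-16))² = (12 - 112)² = (-100)² = 10000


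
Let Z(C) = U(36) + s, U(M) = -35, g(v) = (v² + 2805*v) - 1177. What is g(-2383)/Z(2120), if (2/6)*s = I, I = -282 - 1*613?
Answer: 1006803/2720 ≈ 370.15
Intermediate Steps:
I = -895 (I = -282 - 613 = -895)
g(v) = -1177 + v² + 2805*v
s = -2685 (s = 3*(-895) = -2685)
Z(C) = -2720 (Z(C) = -35 - 2685 = -2720)
g(-2383)/Z(2120) = (-1177 + (-2383)² + 2805*(-2383))/(-2720) = (-1177 + 5678689 - 6684315)*(-1/2720) = -1006803*(-1/2720) = 1006803/2720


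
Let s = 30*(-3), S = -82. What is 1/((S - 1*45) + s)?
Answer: -1/217 ≈ -0.0046083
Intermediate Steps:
s = -90
1/((S - 1*45) + s) = 1/((-82 - 1*45) - 90) = 1/((-82 - 45) - 90) = 1/(-127 - 90) = 1/(-217) = -1/217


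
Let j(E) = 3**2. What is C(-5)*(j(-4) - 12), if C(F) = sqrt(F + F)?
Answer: -3*I*sqrt(10) ≈ -9.4868*I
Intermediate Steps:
j(E) = 9
C(F) = sqrt(2)*sqrt(F) (C(F) = sqrt(2*F) = sqrt(2)*sqrt(F))
C(-5)*(j(-4) - 12) = (sqrt(2)*sqrt(-5))*(9 - 12) = (sqrt(2)*(I*sqrt(5)))*(-3) = (I*sqrt(10))*(-3) = -3*I*sqrt(10)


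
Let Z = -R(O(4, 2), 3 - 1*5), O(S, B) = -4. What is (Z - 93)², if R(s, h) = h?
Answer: 8281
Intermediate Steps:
Z = 2 (Z = -(3 - 1*5) = -(3 - 5) = -1*(-2) = 2)
(Z - 93)² = (2 - 93)² = (-91)² = 8281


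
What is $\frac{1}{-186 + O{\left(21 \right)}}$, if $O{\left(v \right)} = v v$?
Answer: $\frac{1}{255} \approx 0.0039216$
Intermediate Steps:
$O{\left(v \right)} = v^{2}$
$\frac{1}{-186 + O{\left(21 \right)}} = \frac{1}{-186 + 21^{2}} = \frac{1}{-186 + 441} = \frac{1}{255}$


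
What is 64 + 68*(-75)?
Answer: -5036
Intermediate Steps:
64 + 68*(-75) = 64 - 5100 = -5036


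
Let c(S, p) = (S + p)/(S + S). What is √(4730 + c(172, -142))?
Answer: 5*√1399349/86 ≈ 68.776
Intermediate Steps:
c(S, p) = (S + p)/(2*S) (c(S, p) = (S + p)/((2*S)) = (S + p)*(1/(2*S)) = (S + p)/(2*S))
√(4730 + c(172, -142)) = √(4730 + (½)*(172 - 142)/172) = √(4730 + (½)*(1/172)*30) = √(4730 + 15/172) = √(813575/172) = 5*√1399349/86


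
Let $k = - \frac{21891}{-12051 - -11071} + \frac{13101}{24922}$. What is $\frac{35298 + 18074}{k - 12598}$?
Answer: $- \frac{651767122160}{153564801199} \approx -4.2442$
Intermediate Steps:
$k = \frac{279203241}{12211780}$ ($k = - \frac{21891}{-12051 + 11071} + 13101 \cdot \frac{1}{24922} = - \frac{21891}{-980} + \frac{13101}{24922} = \left(-21891\right) \left(- \frac{1}{980}\right) + \frac{13101}{24922} = \frac{21891}{980} + \frac{13101}{24922} = \frac{279203241}{12211780} \approx 22.863$)
$\frac{35298 + 18074}{k - 12598} = \frac{35298 + 18074}{\frac{279203241}{12211780} - 12598} = \frac{53372}{- \frac{153564801199}{12211780}} = 53372 \left(- \frac{12211780}{153564801199}\right) = - \frac{651767122160}{153564801199}$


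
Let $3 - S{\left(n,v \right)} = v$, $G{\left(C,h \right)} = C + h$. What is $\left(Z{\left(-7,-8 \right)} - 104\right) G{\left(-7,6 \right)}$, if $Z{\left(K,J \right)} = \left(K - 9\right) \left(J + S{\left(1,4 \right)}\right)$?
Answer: $-40$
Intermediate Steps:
$S{\left(n,v \right)} = 3 - v$
$Z{\left(K,J \right)} = \left(-1 + J\right) \left(-9 + K\right)$ ($Z{\left(K,J \right)} = \left(K - 9\right) \left(J + \left(3 - 4\right)\right) = \left(-9 + K\right) \left(J + \left(3 - 4\right)\right) = \left(-9 + K\right) \left(J - 1\right) = \left(-9 + K\right) \left(-1 + J\right) = \left(-1 + J\right) \left(-9 + K\right)$)
$\left(Z{\left(-7,-8 \right)} - 104\right) G{\left(-7,6 \right)} = \left(\left(9 - -7 - -72 - -56\right) - 104\right) \left(-7 + 6\right) = \left(\left(9 + 7 + 72 + 56\right) - 104\right) \left(-1\right) = \left(144 - 104\right) \left(-1\right) = 40 \left(-1\right) = -40$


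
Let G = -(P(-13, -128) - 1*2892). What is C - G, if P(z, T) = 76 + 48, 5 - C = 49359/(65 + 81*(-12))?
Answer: -2456682/907 ≈ -2708.6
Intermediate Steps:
C = 53894/907 (C = 5 - 49359/(65 + 81*(-12)) = 5 - 49359/(65 - 972) = 5 - 49359/(-907) = 5 - 49359*(-1)/907 = 5 - 1*(-49359/907) = 5 + 49359/907 = 53894/907 ≈ 59.420)
P(z, T) = 124
G = 2768 (G = -(124 - 1*2892) = -(124 - 2892) = -1*(-2768) = 2768)
C - G = 53894/907 - 1*2768 = 53894/907 - 2768 = -2456682/907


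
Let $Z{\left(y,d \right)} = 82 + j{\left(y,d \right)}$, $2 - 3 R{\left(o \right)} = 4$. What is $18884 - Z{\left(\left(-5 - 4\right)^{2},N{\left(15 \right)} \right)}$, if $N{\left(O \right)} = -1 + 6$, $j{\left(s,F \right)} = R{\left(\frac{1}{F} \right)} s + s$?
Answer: $18775$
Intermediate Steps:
$R{\left(o \right)} = - \frac{2}{3}$ ($R{\left(o \right)} = \frac{2}{3} - \frac{4}{3} = - \frac{2}{3}$)
$j{\left(s,F \right)} = \frac{s}{3}$ ($j{\left(s,F \right)} = - \frac{2 s}{3} + s = \frac{s}{3}$)
$N{\left(O \right)} = 5$
$Z{\left(y,d \right)} = 82 + \frac{y}{3}$
$18884 - Z{\left(\left(-5 - 4\right)^{2},N{\left(15 \right)} \right)} = 18884 - \left(82 + \frac{\left(-5 - 4\right)^{2}}{3}\right) = 18884 - \left(82 + \frac{\left(-9\right)^{2}}{3}\right) = 18884 - \left(82 + \frac{1}{3} \cdot 81\right) = 18884 - \left(82 + 27\right) = 18884 - 109 = 18775$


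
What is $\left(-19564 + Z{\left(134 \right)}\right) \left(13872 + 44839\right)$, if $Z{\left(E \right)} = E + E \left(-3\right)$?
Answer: $-1164356552$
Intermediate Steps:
$Z{\left(E \right)} = - 2 E$ ($Z{\left(E \right)} = E - 3 E = - 2 E$)
$\left(-19564 + Z{\left(134 \right)}\right) \left(13872 + 44839\right) = \left(-19564 - 268\right) \left(13872 + 44839\right) = \left(-19564 - 268\right) 58711 = \left(-19832\right) 58711 = -1164356552$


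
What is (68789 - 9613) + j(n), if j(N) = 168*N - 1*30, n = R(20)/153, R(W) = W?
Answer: 3017566/51 ≈ 59168.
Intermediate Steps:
n = 20/153 ≈ 0.13072
j(N) = -30 + 168*N (j(N) = 168*N - 30 = -30 + 168*N)
(68789 - 9613) + j(n) = (68789 - 9613) + (-30 + 168*(20/153)) = 59176 + (-30 + 1120/51) = 59176 - 410/51 = 3017566/51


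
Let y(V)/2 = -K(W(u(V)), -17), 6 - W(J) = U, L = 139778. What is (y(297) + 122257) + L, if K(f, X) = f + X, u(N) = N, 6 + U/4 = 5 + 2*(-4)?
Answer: 261985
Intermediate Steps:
U = -36 (U = -24 + 4*(5 + 2*(-4)) = -24 + 4*(5 - 8) = -24 + 4*(-3) = -24 - 12 = -36)
W(J) = 42 (W(J) = 6 - 1*(-36) = 6 + 36 = 42)
K(f, X) = X + f
y(V) = -50 (y(V) = 2*(-(-17 + 42)) = 2*(-1*25) = 2*(-25) = -50)
(y(297) + 122257) + L = (-50 + 122257) + 139778 = 122207 + 139778 = 261985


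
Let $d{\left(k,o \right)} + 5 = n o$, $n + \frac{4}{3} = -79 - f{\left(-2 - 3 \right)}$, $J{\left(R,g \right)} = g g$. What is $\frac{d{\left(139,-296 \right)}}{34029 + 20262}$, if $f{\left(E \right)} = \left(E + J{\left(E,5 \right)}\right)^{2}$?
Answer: $\frac{426521}{162873} \approx 2.6187$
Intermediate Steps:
$J{\left(R,g \right)} = g^{2}$
$f{\left(E \right)} = \left(25 + E\right)^{2}$ ($f{\left(E \right)} = \left(E + 5^{2}\right)^{2} = \left(E + 25\right)^{2} = \left(25 + E\right)^{2}$)
$n = - \frac{1441}{3}$ ($n = - \frac{4}{3} - \left(79 + \left(25 - 5\right)^{2}\right) = - \frac{4}{3} - 479 = - \frac{1441}{3} \approx -480.33$)
$d{\left(k,o \right)} = -5 - \frac{1441 o}{3}$
$\frac{d{\left(139,-296 \right)}}{34029 + 20262} = \frac{-5 - - \frac{426536}{3}}{34029 + 20262} = \frac{-5 + \frac{426536}{3}}{54291} = \frac{426521}{3} \cdot \frac{1}{54291} = \frac{426521}{162873}$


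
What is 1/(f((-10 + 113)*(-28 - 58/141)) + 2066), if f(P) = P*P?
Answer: 19881/170294688070 ≈ 1.1674e-7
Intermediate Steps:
f(P) = P**2
1/(f((-10 + 113)*(-28 - 58/141)) + 2066) = 1/(((-10 + 113)*(-28 - 58/141))**2 + 2066) = 1/((103*(-28 - 58*1/141))**2 + 2066) = 1/((103*(-28 - 58/141))**2 + 2066) = 1/((103*(-4006/141))**2 + 2066) = 1/((-412618/141)**2 + 2066) = 1/(170253613924/19881 + 2066) = 1/(170294688070/19881) = 19881/170294688070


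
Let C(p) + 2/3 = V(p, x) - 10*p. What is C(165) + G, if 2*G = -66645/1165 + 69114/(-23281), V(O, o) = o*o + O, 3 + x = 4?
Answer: -49300453517/32546838 ≈ -1514.8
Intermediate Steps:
x = 1 (x = -3 + 4 = 1)
V(O, o) = O + o² (V(O, o) = o² + O = O + o²)
C(p) = ⅓ - 9*p (C(p) = -⅔ + ((p + 1²) - 10*p) = -⅔ + ((p + 1) - 10*p) = -⅔ + ((1 + p) - 10*p) = -⅔ + (1 - 9*p) = ⅓ - 9*p)
G = -326416011/10848946 (G = (-66645/1165 + 69114/(-23281))/2 = (-66645*1/1165 + 69114*(-1/23281))/2 = (-13329/233 - 69114/23281)/2 = (½)*(-326416011/5424473) = -326416011/10848946 ≈ -30.087)
C(165) + G = (⅓ - 9*165) - 326416011/10848946 = (⅓ - 1485) - 326416011/10848946 = -4454/3 - 326416011/10848946 = -49300453517/32546838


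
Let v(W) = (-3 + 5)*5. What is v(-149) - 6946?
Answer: -6936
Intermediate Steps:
v(W) = 10 (v(W) = 2*5 = 10)
v(-149) - 6946 = 10 - 6946 = -6936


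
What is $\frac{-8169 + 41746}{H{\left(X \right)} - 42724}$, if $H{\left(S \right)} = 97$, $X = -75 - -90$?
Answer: $- \frac{33577}{42627} \approx -0.78769$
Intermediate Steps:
$X = 15$ ($X = -75 + 90 = 15$)
$\frac{-8169 + 41746}{H{\left(X \right)} - 42724} = \frac{-8169 + 41746}{97 - 42724} = \frac{33577}{-42627} = 33577 \left(- \frac{1}{42627}\right) = - \frac{33577}{42627}$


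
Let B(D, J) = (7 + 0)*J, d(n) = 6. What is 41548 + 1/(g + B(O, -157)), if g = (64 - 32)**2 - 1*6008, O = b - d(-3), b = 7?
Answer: 252736483/6083 ≈ 41548.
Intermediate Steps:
O = 1 (O = 7 - 1*6 = 7 - 6 = 1)
g = -4984 (g = 32**2 - 6008 = 1024 - 6008 = -4984)
B(D, J) = 7*J
41548 + 1/(g + B(O, -157)) = 41548 + 1/(-4984 + 7*(-157)) = 41548 + 1/(-4984 - 1099) = 41548 + 1/(-6083) = 41548 - 1/6083 = 252736483/6083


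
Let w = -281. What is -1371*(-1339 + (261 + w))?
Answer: 1863189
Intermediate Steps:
-1371*(-1339 + (261 + w)) = -1371*(-1339 + (261 - 281)) = -1371*(-1339 - 20) = -1371*(-1359) = 1863189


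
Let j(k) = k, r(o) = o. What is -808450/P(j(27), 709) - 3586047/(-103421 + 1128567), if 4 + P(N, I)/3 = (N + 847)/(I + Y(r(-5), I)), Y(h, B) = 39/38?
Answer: 5590122522819827/57443030964 ≈ 97316.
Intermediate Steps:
Y(h, B) = 39/38 (Y(h, B) = 39*(1/38) = 39/38)
P(N, I) = -12 + 3*(847 + N)/(39/38 + I) (P(N, I) = -12 + 3*((N + 847)/(I + 39/38)) = -12 + 3*((847 + N)/(39/38 + I)) = -12 + 3*(847 + N)/(39/38 + I))
-808450/P(j(27), 709) - 3586047/(-103421 + 1128567) = -808450*(39 + 38*709)/(6*(16015 - 76*709 + 19*27)) - 3586047/(-103421 + 1128567) = -808450*(39 + 26942)/(6*(16015 - 53884 + 513)) - 3586047/1025146 = -808450/(6*(-37356)/26981) - 3586047*1/1025146 = -808450/(6*(1/26981)*(-37356)) - 3586047/1025146 = -808450/(-224136/26981) - 3586047/1025146 = -808450*(-26981/224136) - 3586047/1025146 = 10906394725/112068 - 3586047/1025146 = 5590122522819827/57443030964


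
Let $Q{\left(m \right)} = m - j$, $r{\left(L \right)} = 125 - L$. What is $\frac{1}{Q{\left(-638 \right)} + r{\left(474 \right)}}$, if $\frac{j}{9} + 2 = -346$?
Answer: $\frac{1}{2145} \approx 0.0004662$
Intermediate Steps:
$j = -3132$ ($j = -18 + 9 \left(-346\right) = -18 - 3114 = -3132$)
$Q{\left(m \right)} = 3132 + m$ ($Q{\left(m \right)} = m - -3132 = m + 3132 = 3132 + m$)
$\frac{1}{Q{\left(-638 \right)} + r{\left(474 \right)}} = \frac{1}{\left(3132 - 638\right) + \left(125 - 474\right)} = \frac{1}{2494 + \left(125 - 474\right)} = \frac{1}{2494 - 349} = \frac{1}{2145}$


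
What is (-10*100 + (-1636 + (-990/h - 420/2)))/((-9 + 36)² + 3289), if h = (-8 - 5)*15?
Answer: -2638/3731 ≈ -0.70705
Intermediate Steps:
h = -195 (h = -13*15 = -195)
(-10*100 + (-1636 + (-990/h - 420/2)))/((-9 + 36)² + 3289) = (-10*100 + (-1636 + (-990/(-195) - 420/2)))/((-9 + 36)² + 3289) = (-1000 + (-1636 + (-990*(-1/195) - 420*½)))/(27² + 3289) = (-1000 + (-1636 + (66/13 - 210)))/(729 + 3289) = (-1000 + (-1636 - 2664/13))/4018 = (-1000 - 23932/13)*(1/4018) = -36932/13*1/4018 = -2638/3731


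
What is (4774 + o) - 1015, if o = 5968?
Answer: 9727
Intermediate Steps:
(4774 + o) - 1015 = (4774 + 5968) - 1015 = 10742 - 1015 = 9727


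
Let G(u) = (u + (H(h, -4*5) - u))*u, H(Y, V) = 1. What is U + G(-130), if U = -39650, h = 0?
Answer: -39780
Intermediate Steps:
G(u) = u (G(u) = (u + (1 - u))*u = 1*u = u)
U + G(-130) = -39650 - 130 = -39780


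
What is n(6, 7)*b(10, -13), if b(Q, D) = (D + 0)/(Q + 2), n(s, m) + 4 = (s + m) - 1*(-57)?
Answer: -143/2 ≈ -71.500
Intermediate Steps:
n(s, m) = 53 + m + s (n(s, m) = -4 + ((s + m) - 1*(-57)) = -4 + ((m + s) + 57) = -4 + (57 + m + s) = 53 + m + s)
b(Q, D) = D/(2 + Q)
n(6, 7)*b(10, -13) = (53 + 7 + 6)*(-13/(2 + 10)) = 66*(-13/12) = -143/2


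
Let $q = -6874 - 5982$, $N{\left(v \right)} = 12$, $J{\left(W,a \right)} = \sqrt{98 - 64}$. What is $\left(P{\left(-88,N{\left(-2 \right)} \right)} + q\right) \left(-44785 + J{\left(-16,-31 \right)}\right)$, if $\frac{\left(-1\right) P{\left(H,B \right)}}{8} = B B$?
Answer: $627348280 - 14008 \sqrt{34} \approx 6.2727 \cdot 10^{8}$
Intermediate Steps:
$J{\left(W,a \right)} = \sqrt{34}$
$P{\left(H,B \right)} = - 8 B^{2}$ ($P{\left(H,B \right)} = - 8 B B = - 8 B^{2}$)
$q = -12856$ ($q = -6874 - 5982 = -12856$)
$\left(P{\left(-88,N{\left(-2 \right)} \right)} + q\right) \left(-44785 + J{\left(-16,-31 \right)}\right) = \left(- 8 \cdot 12^{2} - 12856\right) \left(-44785 + \sqrt{34}\right) = \left(\left(-8\right) 144 - 12856\right) \left(-44785 + \sqrt{34}\right) = \left(-1152 - 12856\right) \left(-44785 + \sqrt{34}\right) = - 14008 \left(-44785 + \sqrt{34}\right) = 627348280 - 14008 \sqrt{34}$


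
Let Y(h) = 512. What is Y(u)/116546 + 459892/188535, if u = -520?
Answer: 26847551476/10986500055 ≈ 2.4437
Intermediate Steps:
Y(u)/116546 + 459892/188535 = 512/116546 + 459892/188535 = 512*(1/116546) + 459892*(1/188535) = 256/58273 + 459892/188535 = 26847551476/10986500055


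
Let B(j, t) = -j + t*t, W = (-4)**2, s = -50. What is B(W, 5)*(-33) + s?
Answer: -347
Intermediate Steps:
W = 16
B(j, t) = t**2 - j (B(j, t) = -j + t**2 = t**2 - j)
B(W, 5)*(-33) + s = (5**2 - 1*16)*(-33) - 50 = (25 - 16)*(-33) - 50 = 9*(-33) - 50 = -297 - 50 = -347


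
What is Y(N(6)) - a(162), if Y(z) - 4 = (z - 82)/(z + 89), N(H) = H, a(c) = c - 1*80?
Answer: -394/5 ≈ -78.800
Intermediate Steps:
a(c) = -80 + c (a(c) = c - 80 = -80 + c)
Y(z) = 4 + (-82 + z)/(89 + z) (Y(z) = 4 + (z - 82)/(z + 89) = 4 + (-82 + z)/(89 + z))
Y(N(6)) - a(162) = (274 + 5*6)/(89 + 6) - (-80 + 162) = (274 + 30)/95 - 1*82 = (1/95)*304 - 82 = 16/5 - 82 = -394/5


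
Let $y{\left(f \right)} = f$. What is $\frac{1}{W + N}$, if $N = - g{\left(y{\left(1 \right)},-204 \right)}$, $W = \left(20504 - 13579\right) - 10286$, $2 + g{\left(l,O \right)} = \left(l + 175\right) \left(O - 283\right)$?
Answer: $\frac{1}{82353} \approx 1.2143 \cdot 10^{-5}$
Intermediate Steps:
$g{\left(l,O \right)} = -2 + \left(-283 + O\right) \left(175 + l\right)$ ($g{\left(l,O \right)} = -2 + \left(l + 175\right) \left(O - 283\right) = -2 + \left(175 + l\right) \left(-283 + O\right) = -2 + \left(-283 + O\right) \left(175 + l\right)$)
$W = -3361$ ($W = 6925 - 10286 = -3361$)
$N = 85714$ ($N = - (-49527 - 283 + 175 \left(-204\right) - 204) = - (-49527 - 283 - 35700 - 204) = \left(-1\right) \left(-85714\right) = 85714$)
$\frac{1}{W + N} = \frac{1}{-3361 + 85714} = \frac{1}{82353}$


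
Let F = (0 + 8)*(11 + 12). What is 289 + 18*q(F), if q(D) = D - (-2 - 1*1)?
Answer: 3655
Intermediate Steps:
F = 184 (F = 8*23 = 184)
q(D) = 3 + D (q(D) = D - (-2 - 1) = D - 1*(-3) = D + 3 = 3 + D)
289 + 18*q(F) = 289 + 18*(3 + 184) = 289 + 18*187 = 289 + 3366 = 3655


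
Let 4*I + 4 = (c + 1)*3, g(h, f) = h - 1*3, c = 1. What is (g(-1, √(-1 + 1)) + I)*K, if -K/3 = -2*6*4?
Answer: -504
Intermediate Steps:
g(h, f) = -3 + h (g(h, f) = h - 3 = -3 + h)
K = 144 (K = -3*(-2*6)*4 = -(-36)*4 = -3*(-48) = 144)
I = ½ (I = -1 + ((1 + 1)*3)/4 = -1 + (2*3)/4 = -1 + (¼)*6 = -1 + 3/2 = ½ ≈ 0.50000)
(g(-1, √(-1 + 1)) + I)*K = ((-3 - 1) + ½)*144 = (-4 + ½)*144 = -7/2*144 = -504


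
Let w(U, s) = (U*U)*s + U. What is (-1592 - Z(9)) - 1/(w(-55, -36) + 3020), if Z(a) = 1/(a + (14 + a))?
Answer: -5396858543/3389920 ≈ -1592.0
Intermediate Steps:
w(U, s) = U + s*U² (w(U, s) = U²*s + U = s*U² + U = U + s*U²)
Z(a) = 1/(14 + 2*a)
(-1592 - Z(9)) - 1/(w(-55, -36) + 3020) = (-1592 - 1/(2*(7 + 9))) - 1/(-55*(1 - 55*(-36)) + 3020) = (-1592 - 1/(2*16)) - 1/(-55*(1 + 1980) + 3020) = (-1592 - 1/(2*16)) - 1/(-55*1981 + 3020) = (-1592 - 1*1/32) - 1/(-108955 + 3020) = (-1592 - 1/32) - 1/(-105935) = -50945/32 - 1*(-1/105935) = -50945/32 + 1/105935 = -5396858543/3389920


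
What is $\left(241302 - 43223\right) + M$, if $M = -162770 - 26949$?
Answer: $8360$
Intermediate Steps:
$M = -189719$ ($M = -162770 - 26949 = -189719$)
$\left(241302 - 43223\right) + M = \left(241302 - 43223\right) - 189719 = 198079 - 189719 = 8360$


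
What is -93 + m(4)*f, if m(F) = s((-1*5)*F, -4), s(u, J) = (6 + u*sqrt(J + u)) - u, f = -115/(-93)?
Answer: -5659/93 - 4600*I*sqrt(6)/93 ≈ -60.849 - 121.16*I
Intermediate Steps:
f = 115/93 (f = -115*(-1/93) = 115/93 ≈ 1.2366)
s(u, J) = 6 - u + u*sqrt(J + u)
m(F) = 6 + 5*F - 5*F*sqrt(-4 - 5*F) (m(F) = 6 - (-1*5)*F + ((-1*5)*F)*sqrt(-4 + (-1*5)*F) = 6 - (-5)*F + (-5*F)*sqrt(-4 - 5*F) = 6 + 5*F - 5*F*sqrt(-4 - 5*F))
-93 + m(4)*f = -93 + (6 + 5*4 - 5*4*sqrt(-4 - 5*4))*(115/93) = -93 + (6 + 20 - 5*4*sqrt(-4 - 20))*(115/93) = -93 + (6 + 20 - 5*4*sqrt(-24))*(115/93) = -93 + (6 + 20 - 5*4*2*I*sqrt(6))*(115/93) = -93 + (6 + 20 - 40*I*sqrt(6))*(115/93) = -93 + (26 - 40*I*sqrt(6))*(115/93) = -93 + (2990/93 - 4600*I*sqrt(6)/93) = -5659/93 - 4600*I*sqrt(6)/93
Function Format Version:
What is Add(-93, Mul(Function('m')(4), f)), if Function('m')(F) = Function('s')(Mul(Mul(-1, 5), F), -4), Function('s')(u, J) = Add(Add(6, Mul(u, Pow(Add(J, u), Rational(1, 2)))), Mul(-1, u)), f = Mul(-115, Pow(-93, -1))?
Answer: Add(Rational(-5659, 93), Mul(Rational(-4600, 93), I, Pow(6, Rational(1, 2)))) ≈ Add(-60.849, Mul(-121.16, I))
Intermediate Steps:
f = Rational(115, 93) (f = Mul(-115, Rational(-1, 93)) = Rational(115, 93) ≈ 1.2366)
Function('s')(u, J) = Add(6, Mul(-1, u), Mul(u, Pow(Add(J, u), Rational(1, 2))))
Function('m')(F) = Add(6, Mul(5, F), Mul(-5, F, Pow(Add(-4, Mul(-5, F)), Rational(1, 2)))) (Function('m')(F) = Add(6, Mul(-1, Mul(Mul(-1, 5), F)), Mul(Mul(Mul(-1, 5), F), Pow(Add(-4, Mul(Mul(-1, 5), F)), Rational(1, 2)))) = Add(6, Mul(-1, Mul(-5, F)), Mul(Mul(-5, F), Pow(Add(-4, Mul(-5, F)), Rational(1, 2)))) = Add(6, Mul(5, F), Mul(-5, F, Pow(Add(-4, Mul(-5, F)), Rational(1, 2)))))
Add(-93, Mul(Function('m')(4), f)) = Add(-93, Mul(Add(6, Mul(5, 4), Mul(-5, 4, Pow(Add(-4, Mul(-5, 4)), Rational(1, 2)))), Rational(115, 93))) = Add(-93, Mul(Add(6, 20, Mul(-5, 4, Pow(Add(-4, -20), Rational(1, 2)))), Rational(115, 93))) = Add(-93, Mul(Add(6, 20, Mul(-5, 4, Pow(-24, Rational(1, 2)))), Rational(115, 93))) = Add(-93, Mul(Add(6, 20, Mul(-5, 4, Mul(2, I, Pow(6, Rational(1, 2))))), Rational(115, 93))) = Add(-93, Mul(Add(6, 20, Mul(-40, I, Pow(6, Rational(1, 2)))), Rational(115, 93))) = Add(-93, Mul(Add(26, Mul(-40, I, Pow(6, Rational(1, 2)))), Rational(115, 93))) = Add(-93, Add(Rational(2990, 93), Mul(Rational(-4600, 93), I, Pow(6, Rational(1, 2))))) = Add(Rational(-5659, 93), Mul(Rational(-4600, 93), I, Pow(6, Rational(1, 2))))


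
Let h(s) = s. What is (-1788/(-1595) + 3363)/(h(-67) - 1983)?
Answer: -5365773/3269750 ≈ -1.6410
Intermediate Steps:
(-1788/(-1595) + 3363)/(h(-67) - 1983) = (-1788/(-1595) + 3363)/(-67 - 1983) = (-1788*(-1/1595) + 3363)/(-2050) = (1788/1595 + 3363)*(-1/2050) = (5365773/1595)*(-1/2050) = -5365773/3269750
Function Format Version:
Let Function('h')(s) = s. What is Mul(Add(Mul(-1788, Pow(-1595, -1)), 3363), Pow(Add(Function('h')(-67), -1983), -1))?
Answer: Rational(-5365773, 3269750) ≈ -1.6410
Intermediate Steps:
Mul(Add(Mul(-1788, Pow(-1595, -1)), 3363), Pow(Add(Function('h')(-67), -1983), -1)) = Mul(Add(Mul(-1788, Pow(-1595, -1)), 3363), Pow(Add(-67, -1983), -1)) = Mul(Add(Mul(-1788, Rational(-1, 1595)), 3363), Pow(-2050, -1)) = Mul(Add(Rational(1788, 1595), 3363), Rational(-1, 2050)) = Mul(Rational(5365773, 1595), Rational(-1, 2050)) = Rational(-5365773, 3269750)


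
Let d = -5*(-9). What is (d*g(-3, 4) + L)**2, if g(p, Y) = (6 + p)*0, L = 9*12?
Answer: 11664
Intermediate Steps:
L = 108
g(p, Y) = 0
d = 45
(d*g(-3, 4) + L)**2 = (45*0 + 108)**2 = (0 + 108)**2 = 108**2 = 11664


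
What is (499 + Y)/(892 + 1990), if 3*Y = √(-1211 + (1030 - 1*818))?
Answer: 499/2882 + I*√111/2882 ≈ 0.17314 + 0.0036557*I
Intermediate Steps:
Y = I*√111 (Y = √(-1211 + (1030 - 1*818))/3 = √(-1211 + (1030 - 818))/3 = √(-1211 + 212)/3 = √(-999)/3 = (3*I*√111)/3 = I*√111 ≈ 10.536*I)
(499 + Y)/(892 + 1990) = (499 + I*√111)/(892 + 1990) = (499 + I*√111)/2882 = (499 + I*√111)*(1/2882) = 499/2882 + I*√111/2882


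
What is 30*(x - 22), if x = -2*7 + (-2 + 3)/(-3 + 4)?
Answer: -1050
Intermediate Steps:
x = -13 (x = -14 + 1/1 = -14 + 1*1 = -14 + 1 = -13)
30*(x - 22) = 30*(-13 - 22) = 30*(-35) = -1050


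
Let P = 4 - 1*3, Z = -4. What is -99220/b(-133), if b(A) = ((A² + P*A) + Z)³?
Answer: -24805/1351823025152 ≈ -1.8349e-8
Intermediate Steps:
P = 1 (P = 4 - 3 = 1)
b(A) = (-4 + A + A²)³ (b(A) = ((A² + 1*A) - 4)³ = ((A² + A) - 4)³ = ((A + A²) - 4)³ = (-4 + A + A²)³)
-99220/b(-133) = -99220/(-4 - 133 + (-133)²)³ = -99220/(-4 - 133 + 17689)³ = -99220/(17552³) = -99220/5407292100608 = -99220*1/5407292100608 = -24805/1351823025152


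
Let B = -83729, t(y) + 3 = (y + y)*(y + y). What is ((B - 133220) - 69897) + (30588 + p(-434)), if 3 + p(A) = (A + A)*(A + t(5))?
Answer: 36255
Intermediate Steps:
t(y) = -3 + 4*y² (t(y) = -3 + (y + y)*(y + y) = -3 + (2*y)*(2*y) = -3 + 4*y²)
p(A) = -3 + 2*A*(97 + A) (p(A) = -3 + (A + A)*(A + (-3 + 4*5²)) = -3 + (2*A)*(A + (-3 + 4*25)) = -3 + (2*A)*(A + (-3 + 100)) = -3 + (2*A)*(A + 97) = -3 + (2*A)*(97 + A) = -3 + 2*A*(97 + A))
((B - 133220) - 69897) + (30588 + p(-434)) = ((-83729 - 133220) - 69897) + (30588 + (-3 + 2*(-434)² + 194*(-434))) = (-216949 - 69897) + (30588 + (-3 + 2*188356 - 84196)) = -286846 + (30588 + (-3 + 376712 - 84196)) = -286846 + (30588 + 292513) = -286846 + 323101 = 36255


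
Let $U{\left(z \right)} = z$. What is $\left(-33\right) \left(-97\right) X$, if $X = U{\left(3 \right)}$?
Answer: $9603$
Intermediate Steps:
$X = 3$
$\left(-33\right) \left(-97\right) X = \left(-33\right) \left(-97\right) 3 = 3201 \cdot 3 = 9603$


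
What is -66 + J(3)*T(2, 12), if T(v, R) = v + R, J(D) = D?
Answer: -24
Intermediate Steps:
T(v, R) = R + v
-66 + J(3)*T(2, 12) = -66 + 3*(12 + 2) = -66 + 3*14 = -66 + 42 = -24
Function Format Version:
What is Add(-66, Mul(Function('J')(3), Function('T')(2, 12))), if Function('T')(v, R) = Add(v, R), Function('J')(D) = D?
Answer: -24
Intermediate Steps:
Function('T')(v, R) = Add(R, v)
Add(-66, Mul(Function('J')(3), Function('T')(2, 12))) = Add(-66, Mul(3, Add(12, 2))) = Add(-66, Mul(3, 14)) = Add(-66, 42) = -24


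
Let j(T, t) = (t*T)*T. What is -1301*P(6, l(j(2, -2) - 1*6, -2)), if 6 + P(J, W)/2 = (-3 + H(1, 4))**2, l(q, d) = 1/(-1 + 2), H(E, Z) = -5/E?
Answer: -150916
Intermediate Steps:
j(T, t) = t*T**2 (j(T, t) = (T*t)*T = t*T**2)
l(q, d) = 1 (l(q, d) = 1/1 = 1)
P(J, W) = 116 (P(J, W) = -12 + 2*(-3 - 5/1)**2 = -12 + 2*(-3 - 5*1)**2 = -12 + 2*(-3 - 5)**2 = -12 + 2*(-8)**2 = -12 + 2*64 = -12 + 128 = 116)
-1301*P(6, l(j(2, -2) - 1*6, -2)) = -1301*116 = -150916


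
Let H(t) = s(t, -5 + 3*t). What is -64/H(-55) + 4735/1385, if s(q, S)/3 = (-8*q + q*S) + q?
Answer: 27639407/8089785 ≈ 3.4166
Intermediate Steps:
s(q, S) = -21*q + 3*S*q (s(q, S) = 3*((-8*q + q*S) + q) = 3*((-8*q + S*q) + q) = 3*(-7*q + S*q) = -21*q + 3*S*q)
H(t) = 3*t*(-12 + 3*t) (H(t) = 3*t*(-7 + (-5 + 3*t)) = 3*t*(-12 + 3*t))
-64/H(-55) + 4735/1385 = -64*(-1/(495*(-4 - 55))) + 4735/1385 = -64/(9*(-55)*(-59)) + 4735*(1/1385) = -64/29205 + 947/277 = 27639407/8089785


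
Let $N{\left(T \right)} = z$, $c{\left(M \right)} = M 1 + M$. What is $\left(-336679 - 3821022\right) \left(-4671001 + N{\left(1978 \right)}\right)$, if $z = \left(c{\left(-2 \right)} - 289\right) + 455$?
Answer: $19419951981139$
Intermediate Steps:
$c{\left(M \right)} = 2 M$ ($c{\left(M \right)} = M + M = 2 M$)
$z = 162$ ($z = \left(2 \left(-2\right) - 289\right) + 455 = \left(-4 - 289\right) + 455 = -293 + 455 = 162$)
$N{\left(T \right)} = 162$
$\left(-336679 - 3821022\right) \left(-4671001 + N{\left(1978 \right)}\right) = \left(-336679 - 3821022\right) \left(-4671001 + 162\right) = \left(-4157701\right) \left(-4670839\right) = 19419951981139$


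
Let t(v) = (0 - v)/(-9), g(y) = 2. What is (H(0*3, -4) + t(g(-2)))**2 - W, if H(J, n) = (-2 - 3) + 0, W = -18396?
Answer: 1491925/81 ≈ 18419.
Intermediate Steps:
H(J, n) = -5 (H(J, n) = -5 + 0 = -5)
t(v) = v/9 (t(v) = -v*(-1/9) = v/9)
(H(0*3, -4) + t(g(-2)))**2 - W = (-5 + (1/9)*2)**2 - 1*(-18396) = (-5 + 2/9)**2 + 18396 = (-43/9)**2 + 18396 = 1849/81 + 18396 = 1491925/81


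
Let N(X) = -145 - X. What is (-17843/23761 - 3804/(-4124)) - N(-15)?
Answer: 3188887408/24497591 ≈ 130.17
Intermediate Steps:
(-17843/23761 - 3804/(-4124)) - N(-15) = (-17843/23761 - 3804/(-4124)) - (-145 - 1*(-15)) = (-17843*1/23761 - 3804*(-1/4124)) - (-145 + 15) = (-17843/23761 + 951/1031) - 1*(-130) = 4200578/24497591 + 130 = 3188887408/24497591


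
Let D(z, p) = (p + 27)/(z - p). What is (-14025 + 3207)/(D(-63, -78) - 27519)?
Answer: 27045/68806 ≈ 0.39306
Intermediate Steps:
D(z, p) = (27 + p)/(z - p)
(-14025 + 3207)/(D(-63, -78) - 27519) = (-14025 + 3207)/((27 - 78)/(-63 - 1*(-78)) - 27519) = -10818/(-51/(-63 + 78) - 27519) = -10818/(-51/15 - 27519) = -10818/((1/15)*(-51) - 27519) = -10818/(-17/5 - 27519) = -10818/(-137612/5) = -10818*(-5/137612) = 27045/68806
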